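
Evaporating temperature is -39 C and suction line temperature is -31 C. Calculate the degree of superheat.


Superheat = T_suction - T_evap
Superheat = -31 - (-39)
Superheat = 8 K

8


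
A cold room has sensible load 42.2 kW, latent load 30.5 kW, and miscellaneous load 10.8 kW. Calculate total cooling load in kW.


Q_total = Q_s + Q_l + Q_misc
Q_total = 42.2 + 30.5 + 10.8
Q_total = 83.5 kW

83.5


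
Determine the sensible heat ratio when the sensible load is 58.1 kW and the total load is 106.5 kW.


SHR = Q_sensible / Q_total
SHR = 58.1 / 106.5
SHR = 0.546

0.546


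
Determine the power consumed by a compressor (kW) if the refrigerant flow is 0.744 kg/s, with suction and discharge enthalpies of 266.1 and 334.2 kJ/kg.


dh = 334.2 - 266.1 = 68.1 kJ/kg
W = m_dot * dh = 0.744 * 68.1 = 50.67 kW

50.67


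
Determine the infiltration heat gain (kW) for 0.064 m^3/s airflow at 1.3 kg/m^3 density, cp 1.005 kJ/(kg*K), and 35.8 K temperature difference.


Q = V_dot * rho * cp * dT
Q = 0.064 * 1.3 * 1.005 * 35.8
Q = 2.993 kW

2.993


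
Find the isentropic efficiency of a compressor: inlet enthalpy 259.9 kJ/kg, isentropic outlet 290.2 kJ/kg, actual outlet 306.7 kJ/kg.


dh_ideal = 290.2 - 259.9 = 30.3 kJ/kg
dh_actual = 306.7 - 259.9 = 46.8 kJ/kg
eta_s = dh_ideal / dh_actual = 30.3 / 46.8
eta_s = 0.6474

0.6474


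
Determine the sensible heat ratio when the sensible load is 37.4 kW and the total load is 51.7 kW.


SHR = Q_sensible / Q_total
SHR = 37.4 / 51.7
SHR = 0.723

0.723


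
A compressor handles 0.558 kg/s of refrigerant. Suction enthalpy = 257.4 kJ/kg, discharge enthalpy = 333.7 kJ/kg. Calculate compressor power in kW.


dh = 333.7 - 257.4 = 76.3 kJ/kg
W = m_dot * dh = 0.558 * 76.3 = 42.58 kW

42.58


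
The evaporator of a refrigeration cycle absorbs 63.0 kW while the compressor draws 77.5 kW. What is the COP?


COP = Q_evap / W
COP = 63.0 / 77.5
COP = 0.813

0.813


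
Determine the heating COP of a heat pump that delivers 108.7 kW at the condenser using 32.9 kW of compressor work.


COP_hp = Q_cond / W
COP_hp = 108.7 / 32.9
COP_hp = 3.304

3.304


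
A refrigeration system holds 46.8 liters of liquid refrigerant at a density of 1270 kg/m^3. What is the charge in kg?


Charge = V * rho / 1000
Charge = 46.8 * 1270 / 1000
Charge = 59.44 kg

59.44


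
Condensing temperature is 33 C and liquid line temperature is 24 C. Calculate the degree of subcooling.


Subcooling = T_cond - T_liquid
Subcooling = 33 - 24
Subcooling = 9 K

9


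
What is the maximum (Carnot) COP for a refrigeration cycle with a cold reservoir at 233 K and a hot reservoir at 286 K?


dT = 286 - 233 = 53 K
COP_carnot = T_cold / dT = 233 / 53
COP_carnot = 4.396

4.396


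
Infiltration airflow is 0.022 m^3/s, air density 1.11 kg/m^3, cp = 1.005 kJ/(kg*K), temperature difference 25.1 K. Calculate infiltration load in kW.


Q = V_dot * rho * cp * dT
Q = 0.022 * 1.11 * 1.005 * 25.1
Q = 0.616 kW

0.616


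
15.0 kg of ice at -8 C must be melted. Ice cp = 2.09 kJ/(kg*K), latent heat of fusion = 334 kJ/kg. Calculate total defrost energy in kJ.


Sensible heat = cp * dT = 2.09 * 8 = 16.72 kJ/kg
Total per kg = 16.72 + 334 = 350.72 kJ/kg
Q = m * total = 15.0 * 350.72
Q = 5260.8 kJ

5260.8


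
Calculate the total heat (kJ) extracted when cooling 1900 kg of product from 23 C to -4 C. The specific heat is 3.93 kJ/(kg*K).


dT = 23 - (-4) = 27 K
Q = m * cp * dT = 1900 * 3.93 * 27
Q = 201609 kJ

201609


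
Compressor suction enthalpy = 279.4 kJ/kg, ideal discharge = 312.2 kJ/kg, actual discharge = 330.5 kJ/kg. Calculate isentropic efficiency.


dh_ideal = 312.2 - 279.4 = 32.8 kJ/kg
dh_actual = 330.5 - 279.4 = 51.1 kJ/kg
eta_s = dh_ideal / dh_actual = 32.8 / 51.1
eta_s = 0.6419

0.6419


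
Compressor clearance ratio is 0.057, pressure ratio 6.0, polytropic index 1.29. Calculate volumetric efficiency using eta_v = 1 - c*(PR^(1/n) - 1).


PR^(1/n) = 6.0^(1/1.29) = 4.0106801
eta_v = 1 - 0.057 * (4.0106801 - 1)
eta_v = 0.8284

0.8284


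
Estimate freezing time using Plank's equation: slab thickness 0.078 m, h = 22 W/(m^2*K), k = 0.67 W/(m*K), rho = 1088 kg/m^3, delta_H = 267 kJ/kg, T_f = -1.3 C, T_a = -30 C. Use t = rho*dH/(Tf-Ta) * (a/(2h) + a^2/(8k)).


dT = -1.3 - (-30) = 28.7 K
term1 = a/(2h) = 0.078/(2*22) = 0.001772727273
term2 = a^2/(8k) = 0.078^2/(8*0.67) = 0.001135074627
t = rho*dH*1000/dT * (term1 + term2)
t = 1088*267*1000/28.7 * (0.001772727273 + 0.001135074627)
t = 29432 s

29432


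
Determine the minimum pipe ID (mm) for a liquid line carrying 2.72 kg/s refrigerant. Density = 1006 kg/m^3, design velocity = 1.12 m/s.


A = m_dot / (rho * v) = 2.72 / (1006 * 1.12) = 0.002414086907 m^2
d = sqrt(4*A/pi) * 1000
d = 55.4 mm

55.4


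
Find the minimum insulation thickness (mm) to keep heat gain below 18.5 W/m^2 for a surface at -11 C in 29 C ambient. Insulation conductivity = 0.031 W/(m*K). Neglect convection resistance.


dT = 29 - (-11) = 40 K
thickness = k * dT / q_max * 1000
thickness = 0.031 * 40 / 18.5 * 1000
thickness = 67.0 mm

67.0


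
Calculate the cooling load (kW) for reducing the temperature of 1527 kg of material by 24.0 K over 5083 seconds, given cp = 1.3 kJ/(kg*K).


Q = m * cp * dT / t
Q = 1527 * 1.3 * 24.0 / 5083
Q = 9.373 kW

9.373


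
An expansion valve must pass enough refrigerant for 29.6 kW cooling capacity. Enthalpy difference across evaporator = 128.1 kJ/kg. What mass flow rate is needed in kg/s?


m_dot = Q / dh
m_dot = 29.6 / 128.1
m_dot = 0.2311 kg/s

0.2311


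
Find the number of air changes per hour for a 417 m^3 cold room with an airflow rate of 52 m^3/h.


ACH = flow / volume
ACH = 52 / 417
ACH = 0.125

0.125


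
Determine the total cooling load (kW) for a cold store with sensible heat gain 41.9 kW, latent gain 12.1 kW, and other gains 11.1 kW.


Q_total = Q_s + Q_l + Q_misc
Q_total = 41.9 + 12.1 + 11.1
Q_total = 65.1 kW

65.1


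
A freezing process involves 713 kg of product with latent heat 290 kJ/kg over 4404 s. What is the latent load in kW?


Q_lat = m * h_fg / t
Q_lat = 713 * 290 / 4404
Q_lat = 46.95 kW

46.95


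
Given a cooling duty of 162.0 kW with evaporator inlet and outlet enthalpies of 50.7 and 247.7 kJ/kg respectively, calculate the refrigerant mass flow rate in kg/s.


dh = 247.7 - 50.7 = 197.0 kJ/kg
m_dot = Q / dh = 162.0 / 197.0 = 0.8223 kg/s

0.8223


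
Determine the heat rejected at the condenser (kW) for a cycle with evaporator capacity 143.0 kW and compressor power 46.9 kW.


Q_cond = Q_evap + W
Q_cond = 143.0 + 46.9
Q_cond = 189.9 kW

189.9


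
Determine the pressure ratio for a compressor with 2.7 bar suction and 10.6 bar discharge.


PR = P_high / P_low
PR = 10.6 / 2.7
PR = 3.926

3.926


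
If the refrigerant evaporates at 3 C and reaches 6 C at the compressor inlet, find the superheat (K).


Superheat = T_suction - T_evap
Superheat = 6 - (3)
Superheat = 3 K

3


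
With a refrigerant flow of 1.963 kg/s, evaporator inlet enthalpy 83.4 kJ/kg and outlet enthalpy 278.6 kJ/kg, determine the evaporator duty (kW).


dh = 278.6 - 83.4 = 195.2 kJ/kg
Q_evap = m_dot * dh = 1.963 * 195.2
Q_evap = 383.18 kW

383.18


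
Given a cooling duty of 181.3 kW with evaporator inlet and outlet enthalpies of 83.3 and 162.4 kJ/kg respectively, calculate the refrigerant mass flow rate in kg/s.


dh = 162.4 - 83.3 = 79.1 kJ/kg
m_dot = Q / dh = 181.3 / 79.1 = 2.292 kg/s

2.292


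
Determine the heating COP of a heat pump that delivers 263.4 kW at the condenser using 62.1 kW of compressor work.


COP_hp = Q_cond / W
COP_hp = 263.4 / 62.1
COP_hp = 4.242

4.242


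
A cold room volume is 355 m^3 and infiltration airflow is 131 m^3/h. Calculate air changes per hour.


ACH = flow / volume
ACH = 131 / 355
ACH = 0.369

0.369


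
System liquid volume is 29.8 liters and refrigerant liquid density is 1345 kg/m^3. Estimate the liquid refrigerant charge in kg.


Charge = V * rho / 1000
Charge = 29.8 * 1345 / 1000
Charge = 40.08 kg

40.08


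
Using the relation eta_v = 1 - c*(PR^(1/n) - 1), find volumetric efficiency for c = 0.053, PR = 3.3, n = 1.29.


PR^(1/n) = 3.3^(1/1.29) = 2.52318324
eta_v = 1 - 0.053 * (2.52318324 - 1)
eta_v = 0.9193

0.9193


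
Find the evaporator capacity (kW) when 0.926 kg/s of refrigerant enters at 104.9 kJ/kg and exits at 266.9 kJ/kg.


dh = 266.9 - 104.9 = 162.0 kJ/kg
Q_evap = m_dot * dh = 0.926 * 162.0
Q_evap = 150.01 kW

150.01


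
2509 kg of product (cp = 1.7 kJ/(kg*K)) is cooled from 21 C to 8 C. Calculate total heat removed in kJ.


dT = 21 - (8) = 13 K
Q = m * cp * dT = 2509 * 1.7 * 13
Q = 55449 kJ

55449


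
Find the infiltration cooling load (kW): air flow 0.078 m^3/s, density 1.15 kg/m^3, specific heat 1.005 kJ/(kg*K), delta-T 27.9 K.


Q = V_dot * rho * cp * dT
Q = 0.078 * 1.15 * 1.005 * 27.9
Q = 2.515 kW

2.515


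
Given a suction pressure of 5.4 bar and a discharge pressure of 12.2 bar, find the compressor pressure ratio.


PR = P_high / P_low
PR = 12.2 / 5.4
PR = 2.259

2.259


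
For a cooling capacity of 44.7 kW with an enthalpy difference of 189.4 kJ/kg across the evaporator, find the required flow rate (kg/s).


m_dot = Q / dh
m_dot = 44.7 / 189.4
m_dot = 0.236 kg/s

0.236


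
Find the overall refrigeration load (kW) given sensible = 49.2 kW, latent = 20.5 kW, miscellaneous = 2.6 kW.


Q_total = Q_s + Q_l + Q_misc
Q_total = 49.2 + 20.5 + 2.6
Q_total = 72.3 kW

72.3


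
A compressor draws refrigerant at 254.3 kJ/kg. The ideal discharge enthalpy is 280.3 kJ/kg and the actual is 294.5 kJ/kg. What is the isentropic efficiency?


dh_ideal = 280.3 - 254.3 = 26.0 kJ/kg
dh_actual = 294.5 - 254.3 = 40.2 kJ/kg
eta_s = dh_ideal / dh_actual = 26.0 / 40.2
eta_s = 0.6468

0.6468


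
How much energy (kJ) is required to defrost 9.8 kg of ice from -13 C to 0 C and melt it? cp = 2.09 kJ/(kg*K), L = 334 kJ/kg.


Sensible heat = cp * dT = 2.09 * 13 = 27.17 kJ/kg
Total per kg = 27.17 + 334 = 361.17 kJ/kg
Q = m * total = 9.8 * 361.17
Q = 3539.5 kJ

3539.5


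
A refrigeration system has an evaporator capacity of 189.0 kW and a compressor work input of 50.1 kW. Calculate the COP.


COP = Q_evap / W
COP = 189.0 / 50.1
COP = 3.772

3.772


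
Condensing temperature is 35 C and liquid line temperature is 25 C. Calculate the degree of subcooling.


Subcooling = T_cond - T_liquid
Subcooling = 35 - 25
Subcooling = 10 K

10


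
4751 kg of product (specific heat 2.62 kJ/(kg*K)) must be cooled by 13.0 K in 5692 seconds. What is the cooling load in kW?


Q = m * cp * dT / t
Q = 4751 * 2.62 * 13.0 / 5692
Q = 28.429 kW

28.429


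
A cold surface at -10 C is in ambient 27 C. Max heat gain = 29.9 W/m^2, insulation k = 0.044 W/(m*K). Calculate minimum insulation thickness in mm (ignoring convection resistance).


dT = 27 - (-10) = 37 K
thickness = k * dT / q_max * 1000
thickness = 0.044 * 37 / 29.9 * 1000
thickness = 54.4 mm

54.4


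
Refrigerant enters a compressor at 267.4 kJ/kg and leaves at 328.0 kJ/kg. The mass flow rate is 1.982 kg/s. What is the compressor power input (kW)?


dh = 328.0 - 267.4 = 60.6 kJ/kg
W = m_dot * dh = 1.982 * 60.6 = 120.11 kW

120.11


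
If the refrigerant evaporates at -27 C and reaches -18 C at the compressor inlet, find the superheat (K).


Superheat = T_suction - T_evap
Superheat = -18 - (-27)
Superheat = 9 K

9


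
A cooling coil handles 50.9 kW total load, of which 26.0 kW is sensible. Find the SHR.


SHR = Q_sensible / Q_total
SHR = 26.0 / 50.9
SHR = 0.511

0.511


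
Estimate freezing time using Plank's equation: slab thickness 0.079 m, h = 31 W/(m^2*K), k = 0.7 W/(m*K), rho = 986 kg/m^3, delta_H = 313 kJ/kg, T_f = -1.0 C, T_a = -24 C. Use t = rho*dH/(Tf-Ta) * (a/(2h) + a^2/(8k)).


dT = -1.0 - (-24) = 23.0 K
term1 = a/(2h) = 0.079/(2*31) = 0.001274193548
term2 = a^2/(8k) = 0.079^2/(8*0.7) = 0.001114464286
t = rho*dH*1000/dT * (term1 + term2)
t = 986*313*1000/23.0 * (0.001274193548 + 0.001114464286)
t = 32051 s

32051


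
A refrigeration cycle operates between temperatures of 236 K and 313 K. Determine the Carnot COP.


dT = 313 - 236 = 77 K
COP_carnot = T_cold / dT = 236 / 77
COP_carnot = 3.065

3.065


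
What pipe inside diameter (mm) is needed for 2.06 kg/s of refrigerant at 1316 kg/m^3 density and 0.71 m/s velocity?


A = m_dot / (rho * v) = 2.06 / (1316 * 0.71) = 0.002204717668 m^2
d = sqrt(4*A/pi) * 1000
d = 53.0 mm

53.0


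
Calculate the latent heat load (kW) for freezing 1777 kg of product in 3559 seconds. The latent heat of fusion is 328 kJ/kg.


Q_lat = m * h_fg / t
Q_lat = 1777 * 328 / 3559
Q_lat = 163.77 kW

163.77


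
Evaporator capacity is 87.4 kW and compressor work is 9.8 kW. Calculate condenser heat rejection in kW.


Q_cond = Q_evap + W
Q_cond = 87.4 + 9.8
Q_cond = 97.2 kW

97.2


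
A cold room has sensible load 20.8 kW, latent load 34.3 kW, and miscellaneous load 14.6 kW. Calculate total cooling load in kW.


Q_total = Q_s + Q_l + Q_misc
Q_total = 20.8 + 34.3 + 14.6
Q_total = 69.7 kW

69.7


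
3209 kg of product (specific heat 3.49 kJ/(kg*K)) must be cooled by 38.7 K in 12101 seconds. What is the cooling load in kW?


Q = m * cp * dT / t
Q = 3209 * 3.49 * 38.7 / 12101
Q = 35.817 kW

35.817


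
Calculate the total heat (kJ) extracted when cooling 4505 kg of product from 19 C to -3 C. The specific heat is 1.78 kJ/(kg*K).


dT = 19 - (-3) = 22 K
Q = m * cp * dT = 4505 * 1.78 * 22
Q = 176416 kJ

176416


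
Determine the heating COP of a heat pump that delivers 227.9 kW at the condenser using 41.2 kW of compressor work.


COP_hp = Q_cond / W
COP_hp = 227.9 / 41.2
COP_hp = 5.532

5.532


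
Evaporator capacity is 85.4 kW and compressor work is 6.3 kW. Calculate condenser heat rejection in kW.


Q_cond = Q_evap + W
Q_cond = 85.4 + 6.3
Q_cond = 91.7 kW

91.7


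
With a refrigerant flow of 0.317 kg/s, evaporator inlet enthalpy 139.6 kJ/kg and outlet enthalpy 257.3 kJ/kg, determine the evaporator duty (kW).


dh = 257.3 - 139.6 = 117.7 kJ/kg
Q_evap = m_dot * dh = 0.317 * 117.7
Q_evap = 37.31 kW

37.31


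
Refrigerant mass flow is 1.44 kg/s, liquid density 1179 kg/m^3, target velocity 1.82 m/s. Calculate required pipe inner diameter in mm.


A = m_dot / (rho * v) = 1.44 / (1179 * 1.82) = 0.0006710846406 m^2
d = sqrt(4*A/pi) * 1000
d = 29.2 mm

29.2


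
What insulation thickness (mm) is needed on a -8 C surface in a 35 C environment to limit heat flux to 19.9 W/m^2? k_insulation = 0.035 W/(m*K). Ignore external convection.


dT = 35 - (-8) = 43 K
thickness = k * dT / q_max * 1000
thickness = 0.035 * 43 / 19.9 * 1000
thickness = 75.6 mm

75.6


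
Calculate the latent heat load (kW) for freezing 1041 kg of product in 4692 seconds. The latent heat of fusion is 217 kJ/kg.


Q_lat = m * h_fg / t
Q_lat = 1041 * 217 / 4692
Q_lat = 48.15 kW

48.15


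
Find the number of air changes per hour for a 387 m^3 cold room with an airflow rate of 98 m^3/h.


ACH = flow / volume
ACH = 98 / 387
ACH = 0.253

0.253


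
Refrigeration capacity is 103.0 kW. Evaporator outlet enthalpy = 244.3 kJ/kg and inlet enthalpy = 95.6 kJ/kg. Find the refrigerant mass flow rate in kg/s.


dh = 244.3 - 95.6 = 148.7 kJ/kg
m_dot = Q / dh = 103.0 / 148.7 = 0.6927 kg/s

0.6927


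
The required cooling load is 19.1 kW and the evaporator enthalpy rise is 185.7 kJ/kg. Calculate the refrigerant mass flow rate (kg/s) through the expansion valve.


m_dot = Q / dh
m_dot = 19.1 / 185.7
m_dot = 0.1029 kg/s

0.1029


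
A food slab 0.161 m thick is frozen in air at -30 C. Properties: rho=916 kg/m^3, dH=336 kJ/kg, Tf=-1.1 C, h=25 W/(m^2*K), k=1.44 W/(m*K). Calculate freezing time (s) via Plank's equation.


dT = -1.1 - (-30) = 28.9 K
term1 = a/(2h) = 0.161/(2*25) = 0.00322
term2 = a^2/(8k) = 0.161^2/(8*1.44) = 0.002250086806
t = rho*dH*1000/dT * (term1 + term2)
t = 916*336*1000/28.9 * (0.00322 + 0.002250086806)
t = 58255 s

58255


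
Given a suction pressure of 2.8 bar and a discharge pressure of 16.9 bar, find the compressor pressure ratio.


PR = P_high / P_low
PR = 16.9 / 2.8
PR = 6.036

6.036


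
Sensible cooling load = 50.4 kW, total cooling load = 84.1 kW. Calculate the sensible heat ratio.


SHR = Q_sensible / Q_total
SHR = 50.4 / 84.1
SHR = 0.599

0.599


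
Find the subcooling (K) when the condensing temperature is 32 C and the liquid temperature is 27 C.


Subcooling = T_cond - T_liquid
Subcooling = 32 - 27
Subcooling = 5 K

5


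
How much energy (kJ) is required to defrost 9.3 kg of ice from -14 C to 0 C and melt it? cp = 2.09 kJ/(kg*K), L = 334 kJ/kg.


Sensible heat = cp * dT = 2.09 * 14 = 29.26 kJ/kg
Total per kg = 29.26 + 334 = 363.26 kJ/kg
Q = m * total = 9.3 * 363.26
Q = 3378.3 kJ

3378.3


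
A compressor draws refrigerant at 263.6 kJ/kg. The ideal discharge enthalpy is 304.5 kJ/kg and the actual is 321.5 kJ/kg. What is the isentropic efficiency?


dh_ideal = 304.5 - 263.6 = 40.9 kJ/kg
dh_actual = 321.5 - 263.6 = 57.9 kJ/kg
eta_s = dh_ideal / dh_actual = 40.9 / 57.9
eta_s = 0.7064

0.7064


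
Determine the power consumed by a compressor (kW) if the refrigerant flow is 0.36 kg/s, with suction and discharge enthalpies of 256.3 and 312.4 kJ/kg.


dh = 312.4 - 256.3 = 56.1 kJ/kg
W = m_dot * dh = 0.36 * 56.1 = 20.2 kW

20.2


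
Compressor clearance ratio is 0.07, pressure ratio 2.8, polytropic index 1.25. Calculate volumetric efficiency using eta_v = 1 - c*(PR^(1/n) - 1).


PR^(1/n) = 2.8^(1/1.25) = 2.27890607
eta_v = 1 - 0.07 * (2.27890607 - 1)
eta_v = 0.9105

0.9105


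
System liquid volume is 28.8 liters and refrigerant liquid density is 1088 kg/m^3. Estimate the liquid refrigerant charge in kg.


Charge = V * rho / 1000
Charge = 28.8 * 1088 / 1000
Charge = 31.33 kg

31.33


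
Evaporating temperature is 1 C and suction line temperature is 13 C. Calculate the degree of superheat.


Superheat = T_suction - T_evap
Superheat = 13 - (1)
Superheat = 12 K

12


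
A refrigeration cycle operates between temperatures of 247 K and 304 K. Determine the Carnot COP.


dT = 304 - 247 = 57 K
COP_carnot = T_cold / dT = 247 / 57
COP_carnot = 4.333

4.333


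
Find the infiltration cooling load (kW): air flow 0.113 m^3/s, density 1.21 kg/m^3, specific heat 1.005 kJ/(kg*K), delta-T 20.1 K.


Q = V_dot * rho * cp * dT
Q = 0.113 * 1.21 * 1.005 * 20.1
Q = 2.762 kW

2.762


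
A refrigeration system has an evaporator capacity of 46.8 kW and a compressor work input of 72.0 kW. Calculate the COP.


COP = Q_evap / W
COP = 46.8 / 72.0
COP = 0.65

0.65


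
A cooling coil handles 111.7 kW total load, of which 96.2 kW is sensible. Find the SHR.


SHR = Q_sensible / Q_total
SHR = 96.2 / 111.7
SHR = 0.861

0.861


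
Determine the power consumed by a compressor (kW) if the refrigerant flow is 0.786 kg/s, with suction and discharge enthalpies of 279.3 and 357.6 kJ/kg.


dh = 357.6 - 279.3 = 78.3 kJ/kg
W = m_dot * dh = 0.786 * 78.3 = 61.54 kW

61.54


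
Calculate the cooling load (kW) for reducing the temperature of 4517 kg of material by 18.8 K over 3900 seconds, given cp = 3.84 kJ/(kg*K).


Q = m * cp * dT / t
Q = 4517 * 3.84 * 18.8 / 3900
Q = 83.613 kW

83.613


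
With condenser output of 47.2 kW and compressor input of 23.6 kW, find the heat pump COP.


COP_hp = Q_cond / W
COP_hp = 47.2 / 23.6
COP_hp = 2.0

2.0


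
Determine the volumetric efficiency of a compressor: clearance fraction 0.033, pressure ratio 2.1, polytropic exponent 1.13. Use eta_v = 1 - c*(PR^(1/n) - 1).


PR^(1/n) = 2.1^(1/1.13) = 1.92818997
eta_v = 1 - 0.033 * (1.92818997 - 1)
eta_v = 0.9694

0.9694


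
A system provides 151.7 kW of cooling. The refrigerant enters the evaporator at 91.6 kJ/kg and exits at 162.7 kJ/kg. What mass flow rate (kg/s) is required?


dh = 162.7 - 91.6 = 71.1 kJ/kg
m_dot = Q / dh = 151.7 / 71.1 = 2.1336 kg/s

2.1336


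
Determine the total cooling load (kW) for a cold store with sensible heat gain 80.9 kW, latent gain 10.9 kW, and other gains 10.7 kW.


Q_total = Q_s + Q_l + Q_misc
Q_total = 80.9 + 10.9 + 10.7
Q_total = 102.5 kW

102.5


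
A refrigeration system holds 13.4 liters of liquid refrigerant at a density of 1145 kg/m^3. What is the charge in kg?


Charge = V * rho / 1000
Charge = 13.4 * 1145 / 1000
Charge = 15.34 kg

15.34


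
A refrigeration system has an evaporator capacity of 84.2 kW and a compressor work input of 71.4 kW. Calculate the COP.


COP = Q_evap / W
COP = 84.2 / 71.4
COP = 1.179

1.179


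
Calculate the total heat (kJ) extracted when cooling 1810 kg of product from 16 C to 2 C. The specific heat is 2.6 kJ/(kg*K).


dT = 16 - (2) = 14 K
Q = m * cp * dT = 1810 * 2.6 * 14
Q = 65884 kJ

65884


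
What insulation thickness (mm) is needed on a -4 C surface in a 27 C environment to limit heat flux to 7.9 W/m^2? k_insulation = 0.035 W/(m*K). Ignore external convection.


dT = 27 - (-4) = 31 K
thickness = k * dT / q_max * 1000
thickness = 0.035 * 31 / 7.9 * 1000
thickness = 137.3 mm

137.3


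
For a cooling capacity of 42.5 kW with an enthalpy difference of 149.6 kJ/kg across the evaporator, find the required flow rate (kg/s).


m_dot = Q / dh
m_dot = 42.5 / 149.6
m_dot = 0.2841 kg/s

0.2841


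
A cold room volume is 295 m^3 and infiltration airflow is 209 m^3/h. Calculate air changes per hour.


ACH = flow / volume
ACH = 209 / 295
ACH = 0.708

0.708


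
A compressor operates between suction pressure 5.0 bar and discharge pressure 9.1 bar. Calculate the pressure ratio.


PR = P_high / P_low
PR = 9.1 / 5.0
PR = 1.82

1.82


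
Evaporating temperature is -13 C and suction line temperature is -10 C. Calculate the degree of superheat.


Superheat = T_suction - T_evap
Superheat = -10 - (-13)
Superheat = 3 K

3


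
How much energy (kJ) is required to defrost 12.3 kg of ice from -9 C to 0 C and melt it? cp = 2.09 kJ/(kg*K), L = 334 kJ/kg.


Sensible heat = cp * dT = 2.09 * 9 = 18.81 kJ/kg
Total per kg = 18.81 + 334 = 352.81 kJ/kg
Q = m * total = 12.3 * 352.81
Q = 4339.6 kJ

4339.6


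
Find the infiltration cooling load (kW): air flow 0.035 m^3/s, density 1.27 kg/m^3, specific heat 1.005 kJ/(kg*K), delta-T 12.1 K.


Q = V_dot * rho * cp * dT
Q = 0.035 * 1.27 * 1.005 * 12.1
Q = 0.541 kW

0.541


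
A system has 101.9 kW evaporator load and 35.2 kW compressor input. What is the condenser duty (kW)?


Q_cond = Q_evap + W
Q_cond = 101.9 + 35.2
Q_cond = 137.1 kW

137.1


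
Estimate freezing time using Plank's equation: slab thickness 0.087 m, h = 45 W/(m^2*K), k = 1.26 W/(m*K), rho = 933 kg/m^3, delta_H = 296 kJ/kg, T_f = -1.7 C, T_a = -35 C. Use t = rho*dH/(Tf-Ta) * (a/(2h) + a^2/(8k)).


dT = -1.7 - (-35) = 33.3 K
term1 = a/(2h) = 0.087/(2*45) = 0.0009666666667
term2 = a^2/(8k) = 0.087^2/(8*1.26) = 0.0007508928571
t = rho*dH*1000/dT * (term1 + term2)
t = 933*296*1000/33.3 * (0.0009666666667 + 0.0007508928571)
t = 14244 s

14244


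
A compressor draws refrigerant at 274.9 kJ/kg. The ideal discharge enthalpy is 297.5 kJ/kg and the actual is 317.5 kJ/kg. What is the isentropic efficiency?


dh_ideal = 297.5 - 274.9 = 22.6 kJ/kg
dh_actual = 317.5 - 274.9 = 42.6 kJ/kg
eta_s = dh_ideal / dh_actual = 22.6 / 42.6
eta_s = 0.5305

0.5305


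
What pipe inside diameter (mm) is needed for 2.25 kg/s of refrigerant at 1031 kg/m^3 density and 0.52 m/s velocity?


A = m_dot / (rho * v) = 2.25 / (1031 * 0.52) = 0.004196821607 m^2
d = sqrt(4*A/pi) * 1000
d = 73.1 mm

73.1


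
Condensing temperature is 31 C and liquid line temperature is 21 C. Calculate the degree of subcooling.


Subcooling = T_cond - T_liquid
Subcooling = 31 - 21
Subcooling = 10 K

10


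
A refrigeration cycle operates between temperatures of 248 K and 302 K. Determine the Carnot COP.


dT = 302 - 248 = 54 K
COP_carnot = T_cold / dT = 248 / 54
COP_carnot = 4.593

4.593


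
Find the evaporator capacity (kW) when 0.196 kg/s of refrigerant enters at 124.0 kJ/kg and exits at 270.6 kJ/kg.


dh = 270.6 - 124.0 = 146.6 kJ/kg
Q_evap = m_dot * dh = 0.196 * 146.6
Q_evap = 28.73 kW

28.73


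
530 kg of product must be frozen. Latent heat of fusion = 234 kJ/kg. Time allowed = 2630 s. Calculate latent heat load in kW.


Q_lat = m * h_fg / t
Q_lat = 530 * 234 / 2630
Q_lat = 47.16 kW

47.16


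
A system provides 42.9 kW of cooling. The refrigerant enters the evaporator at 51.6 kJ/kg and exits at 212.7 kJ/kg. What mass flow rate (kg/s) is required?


dh = 212.7 - 51.6 = 161.1 kJ/kg
m_dot = Q / dh = 42.9 / 161.1 = 0.2663 kg/s

0.2663


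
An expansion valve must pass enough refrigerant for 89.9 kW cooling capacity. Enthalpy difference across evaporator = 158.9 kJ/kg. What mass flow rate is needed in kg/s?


m_dot = Q / dh
m_dot = 89.9 / 158.9
m_dot = 0.5658 kg/s

0.5658


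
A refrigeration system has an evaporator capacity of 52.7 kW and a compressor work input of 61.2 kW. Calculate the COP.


COP = Q_evap / W
COP = 52.7 / 61.2
COP = 0.861

0.861


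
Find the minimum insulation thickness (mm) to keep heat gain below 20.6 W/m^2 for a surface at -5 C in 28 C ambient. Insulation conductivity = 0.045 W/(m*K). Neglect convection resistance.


dT = 28 - (-5) = 33 K
thickness = k * dT / q_max * 1000
thickness = 0.045 * 33 / 20.6 * 1000
thickness = 72.1 mm

72.1


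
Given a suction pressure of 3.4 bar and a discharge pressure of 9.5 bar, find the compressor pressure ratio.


PR = P_high / P_low
PR = 9.5 / 3.4
PR = 2.794

2.794


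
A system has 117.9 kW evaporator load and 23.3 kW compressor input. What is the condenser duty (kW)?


Q_cond = Q_evap + W
Q_cond = 117.9 + 23.3
Q_cond = 141.2 kW

141.2


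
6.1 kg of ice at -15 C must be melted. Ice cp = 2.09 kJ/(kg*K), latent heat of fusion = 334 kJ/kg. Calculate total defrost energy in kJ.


Sensible heat = cp * dT = 2.09 * 15 = 31.35 kJ/kg
Total per kg = 31.35 + 334 = 365.35 kJ/kg
Q = m * total = 6.1 * 365.35
Q = 2228.6 kJ

2228.6


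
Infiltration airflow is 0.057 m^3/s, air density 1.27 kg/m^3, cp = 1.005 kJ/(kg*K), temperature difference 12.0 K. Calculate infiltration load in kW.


Q = V_dot * rho * cp * dT
Q = 0.057 * 1.27 * 1.005 * 12.0
Q = 0.873 kW

0.873


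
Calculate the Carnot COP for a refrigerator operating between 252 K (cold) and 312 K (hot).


dT = 312 - 252 = 60 K
COP_carnot = T_cold / dT = 252 / 60
COP_carnot = 4.2

4.2


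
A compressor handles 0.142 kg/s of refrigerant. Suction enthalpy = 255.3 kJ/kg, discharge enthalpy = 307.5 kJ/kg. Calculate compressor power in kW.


dh = 307.5 - 255.3 = 52.2 kJ/kg
W = m_dot * dh = 0.142 * 52.2 = 7.41 kW

7.41


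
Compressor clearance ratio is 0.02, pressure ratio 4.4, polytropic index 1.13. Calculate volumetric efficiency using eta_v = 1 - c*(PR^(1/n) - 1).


PR^(1/n) = 4.4^(1/1.13) = 3.71045482
eta_v = 1 - 0.02 * (3.71045482 - 1)
eta_v = 0.9458

0.9458


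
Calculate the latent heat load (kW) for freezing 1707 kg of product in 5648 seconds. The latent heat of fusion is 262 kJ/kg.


Q_lat = m * h_fg / t
Q_lat = 1707 * 262 / 5648
Q_lat = 79.18 kW

79.18


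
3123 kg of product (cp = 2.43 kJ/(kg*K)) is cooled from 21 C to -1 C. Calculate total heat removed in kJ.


dT = 21 - (-1) = 22 K
Q = m * cp * dT = 3123 * 2.43 * 22
Q = 166956 kJ

166956


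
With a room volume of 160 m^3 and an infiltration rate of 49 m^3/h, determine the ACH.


ACH = flow / volume
ACH = 49 / 160
ACH = 0.306

0.306


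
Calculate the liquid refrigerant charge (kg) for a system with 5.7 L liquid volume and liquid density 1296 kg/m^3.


Charge = V * rho / 1000
Charge = 5.7 * 1296 / 1000
Charge = 7.39 kg

7.39


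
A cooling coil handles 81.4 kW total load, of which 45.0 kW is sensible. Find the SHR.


SHR = Q_sensible / Q_total
SHR = 45.0 / 81.4
SHR = 0.553

0.553


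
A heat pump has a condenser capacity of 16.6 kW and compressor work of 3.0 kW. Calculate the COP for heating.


COP_hp = Q_cond / W
COP_hp = 16.6 / 3.0
COP_hp = 5.533

5.533


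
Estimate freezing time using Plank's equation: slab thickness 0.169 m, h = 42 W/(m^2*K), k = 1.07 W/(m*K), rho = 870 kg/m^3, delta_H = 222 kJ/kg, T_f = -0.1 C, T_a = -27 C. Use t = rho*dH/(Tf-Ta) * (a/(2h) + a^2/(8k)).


dT = -0.1 - (-27) = 26.9 K
term1 = a/(2h) = 0.169/(2*42) = 0.002011904762
term2 = a^2/(8k) = 0.169^2/(8*1.07) = 0.003336565421
t = rho*dH*1000/dT * (term1 + term2)
t = 870*222*1000/26.9 * (0.002011904762 + 0.003336565421)
t = 38402 s

38402


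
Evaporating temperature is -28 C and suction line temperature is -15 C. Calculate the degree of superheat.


Superheat = T_suction - T_evap
Superheat = -15 - (-28)
Superheat = 13 K

13


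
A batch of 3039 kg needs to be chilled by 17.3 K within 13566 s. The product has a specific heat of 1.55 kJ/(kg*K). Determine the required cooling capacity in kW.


Q = m * cp * dT / t
Q = 3039 * 1.55 * 17.3 / 13566
Q = 6.007 kW

6.007


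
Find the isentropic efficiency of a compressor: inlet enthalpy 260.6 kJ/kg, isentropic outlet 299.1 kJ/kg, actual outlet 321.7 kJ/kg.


dh_ideal = 299.1 - 260.6 = 38.5 kJ/kg
dh_actual = 321.7 - 260.6 = 61.1 kJ/kg
eta_s = dh_ideal / dh_actual = 38.5 / 61.1
eta_s = 0.6301

0.6301


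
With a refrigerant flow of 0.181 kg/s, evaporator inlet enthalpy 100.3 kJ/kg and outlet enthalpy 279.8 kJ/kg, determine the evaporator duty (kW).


dh = 279.8 - 100.3 = 179.5 kJ/kg
Q_evap = m_dot * dh = 0.181 * 179.5
Q_evap = 32.49 kW

32.49


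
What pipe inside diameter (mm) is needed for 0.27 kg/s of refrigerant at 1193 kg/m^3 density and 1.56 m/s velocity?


A = m_dot / (rho * v) = 0.27 / (1193 * 1.56) = 0.000145077052 m^2
d = sqrt(4*A/pi) * 1000
d = 13.6 mm

13.6


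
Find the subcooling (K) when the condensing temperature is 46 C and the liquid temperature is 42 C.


Subcooling = T_cond - T_liquid
Subcooling = 46 - 42
Subcooling = 4 K

4


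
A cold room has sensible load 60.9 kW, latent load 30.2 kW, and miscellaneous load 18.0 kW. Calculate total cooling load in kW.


Q_total = Q_s + Q_l + Q_misc
Q_total = 60.9 + 30.2 + 18.0
Q_total = 109.1 kW

109.1


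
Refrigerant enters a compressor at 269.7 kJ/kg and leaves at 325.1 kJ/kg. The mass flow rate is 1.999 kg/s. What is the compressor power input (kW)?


dh = 325.1 - 269.7 = 55.4 kJ/kg
W = m_dot * dh = 1.999 * 55.4 = 110.74 kW

110.74


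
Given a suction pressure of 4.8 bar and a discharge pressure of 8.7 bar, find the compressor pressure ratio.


PR = P_high / P_low
PR = 8.7 / 4.8
PR = 1.813

1.813


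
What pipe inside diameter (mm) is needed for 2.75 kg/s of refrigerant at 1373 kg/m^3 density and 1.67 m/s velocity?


A = m_dot / (rho * v) = 2.75 / (1373 * 1.67) = 0.001199349298 m^2
d = sqrt(4*A/pi) * 1000
d = 39.1 mm

39.1


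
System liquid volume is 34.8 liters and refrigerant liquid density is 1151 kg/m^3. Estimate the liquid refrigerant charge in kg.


Charge = V * rho / 1000
Charge = 34.8 * 1151 / 1000
Charge = 40.05 kg

40.05


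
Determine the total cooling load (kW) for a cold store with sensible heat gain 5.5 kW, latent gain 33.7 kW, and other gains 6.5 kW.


Q_total = Q_s + Q_l + Q_misc
Q_total = 5.5 + 33.7 + 6.5
Q_total = 45.7 kW

45.7


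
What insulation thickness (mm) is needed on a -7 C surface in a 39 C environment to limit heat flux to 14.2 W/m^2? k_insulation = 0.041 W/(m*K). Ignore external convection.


dT = 39 - (-7) = 46 K
thickness = k * dT / q_max * 1000
thickness = 0.041 * 46 / 14.2 * 1000
thickness = 132.8 mm

132.8


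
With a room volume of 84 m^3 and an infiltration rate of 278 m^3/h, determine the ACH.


ACH = flow / volume
ACH = 278 / 84
ACH = 3.31

3.31


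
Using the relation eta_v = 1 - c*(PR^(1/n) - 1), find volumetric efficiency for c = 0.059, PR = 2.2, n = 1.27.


PR^(1/n) = 2.2^(1/1.27) = 1.86047637
eta_v = 1 - 0.059 * (1.86047637 - 1)
eta_v = 0.9492

0.9492


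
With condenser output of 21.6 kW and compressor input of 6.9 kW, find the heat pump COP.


COP_hp = Q_cond / W
COP_hp = 21.6 / 6.9
COP_hp = 3.13

3.13


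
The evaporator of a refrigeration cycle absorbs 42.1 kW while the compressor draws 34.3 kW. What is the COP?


COP = Q_evap / W
COP = 42.1 / 34.3
COP = 1.227

1.227


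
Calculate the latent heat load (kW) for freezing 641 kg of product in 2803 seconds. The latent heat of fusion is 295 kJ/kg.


Q_lat = m * h_fg / t
Q_lat = 641 * 295 / 2803
Q_lat = 67.46 kW

67.46


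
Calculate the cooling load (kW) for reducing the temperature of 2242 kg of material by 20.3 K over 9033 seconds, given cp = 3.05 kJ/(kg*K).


Q = m * cp * dT / t
Q = 2242 * 3.05 * 20.3 / 9033
Q = 15.367 kW

15.367


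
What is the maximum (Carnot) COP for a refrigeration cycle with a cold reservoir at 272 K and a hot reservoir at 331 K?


dT = 331 - 272 = 59 K
COP_carnot = T_cold / dT = 272 / 59
COP_carnot = 4.61

4.61


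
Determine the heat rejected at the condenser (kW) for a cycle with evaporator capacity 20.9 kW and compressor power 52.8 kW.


Q_cond = Q_evap + W
Q_cond = 20.9 + 52.8
Q_cond = 73.7 kW

73.7


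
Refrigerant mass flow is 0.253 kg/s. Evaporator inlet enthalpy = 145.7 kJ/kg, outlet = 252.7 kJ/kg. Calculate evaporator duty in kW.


dh = 252.7 - 145.7 = 107.0 kJ/kg
Q_evap = m_dot * dh = 0.253 * 107.0
Q_evap = 27.07 kW

27.07


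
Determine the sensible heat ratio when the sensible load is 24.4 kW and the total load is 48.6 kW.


SHR = Q_sensible / Q_total
SHR = 24.4 / 48.6
SHR = 0.502

0.502


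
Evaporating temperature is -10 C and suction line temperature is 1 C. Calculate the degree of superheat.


Superheat = T_suction - T_evap
Superheat = 1 - (-10)
Superheat = 11 K

11


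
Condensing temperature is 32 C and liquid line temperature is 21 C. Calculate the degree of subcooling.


Subcooling = T_cond - T_liquid
Subcooling = 32 - 21
Subcooling = 11 K

11


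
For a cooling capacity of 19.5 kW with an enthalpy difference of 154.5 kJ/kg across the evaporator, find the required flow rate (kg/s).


m_dot = Q / dh
m_dot = 19.5 / 154.5
m_dot = 0.1262 kg/s

0.1262


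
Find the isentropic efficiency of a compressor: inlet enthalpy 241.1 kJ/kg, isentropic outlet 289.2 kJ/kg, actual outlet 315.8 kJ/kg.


dh_ideal = 289.2 - 241.1 = 48.1 kJ/kg
dh_actual = 315.8 - 241.1 = 74.7 kJ/kg
eta_s = dh_ideal / dh_actual = 48.1 / 74.7
eta_s = 0.6439

0.6439


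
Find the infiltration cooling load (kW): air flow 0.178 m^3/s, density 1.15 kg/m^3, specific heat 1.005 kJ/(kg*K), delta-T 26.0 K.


Q = V_dot * rho * cp * dT
Q = 0.178 * 1.15 * 1.005 * 26.0
Q = 5.349 kW

5.349


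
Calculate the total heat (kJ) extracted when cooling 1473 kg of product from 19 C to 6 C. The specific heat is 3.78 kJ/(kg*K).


dT = 19 - (6) = 13 K
Q = m * cp * dT = 1473 * 3.78 * 13
Q = 72383 kJ

72383


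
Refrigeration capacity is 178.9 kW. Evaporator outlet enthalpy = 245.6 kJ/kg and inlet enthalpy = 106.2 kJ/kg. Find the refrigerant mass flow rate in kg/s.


dh = 245.6 - 106.2 = 139.4 kJ/kg
m_dot = Q / dh = 178.9 / 139.4 = 1.2834 kg/s

1.2834


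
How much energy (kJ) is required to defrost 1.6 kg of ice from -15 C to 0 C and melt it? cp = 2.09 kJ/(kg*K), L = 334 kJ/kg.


Sensible heat = cp * dT = 2.09 * 15 = 31.35 kJ/kg
Total per kg = 31.35 + 334 = 365.35 kJ/kg
Q = m * total = 1.6 * 365.35
Q = 584.6 kJ

584.6


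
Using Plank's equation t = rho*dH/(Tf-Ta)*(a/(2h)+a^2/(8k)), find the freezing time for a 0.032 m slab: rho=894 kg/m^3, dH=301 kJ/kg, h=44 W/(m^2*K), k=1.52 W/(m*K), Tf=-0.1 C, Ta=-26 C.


dT = -0.1 - (-26) = 25.9 K
term1 = a/(2h) = 0.032/(2*44) = 0.0003636363636
term2 = a^2/(8k) = 0.032^2/(8*1.52) = 0.00008421052632
t = rho*dH*1000/dT * (term1 + term2)
t = 894*301*1000/25.9 * (0.0003636363636 + 0.00008421052632)
t = 4653 s

4653


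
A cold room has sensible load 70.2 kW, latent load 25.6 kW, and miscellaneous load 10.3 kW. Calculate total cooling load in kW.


Q_total = Q_s + Q_l + Q_misc
Q_total = 70.2 + 25.6 + 10.3
Q_total = 106.1 kW

106.1


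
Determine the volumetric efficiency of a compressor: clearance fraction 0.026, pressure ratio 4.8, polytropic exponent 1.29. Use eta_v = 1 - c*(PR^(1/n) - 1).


PR^(1/n) = 4.8^(1/1.29) = 3.37360306
eta_v = 1 - 0.026 * (3.37360306 - 1)
eta_v = 0.9383

0.9383


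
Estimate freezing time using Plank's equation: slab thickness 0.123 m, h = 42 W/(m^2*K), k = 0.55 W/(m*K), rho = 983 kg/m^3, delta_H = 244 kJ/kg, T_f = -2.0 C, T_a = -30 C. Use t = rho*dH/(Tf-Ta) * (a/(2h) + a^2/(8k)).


dT = -2.0 - (-30) = 28.0 K
term1 = a/(2h) = 0.123/(2*42) = 0.001464285714
term2 = a^2/(8k) = 0.123^2/(8*0.55) = 0.003438409091
t = rho*dH*1000/dT * (term1 + term2)
t = 983*244*1000/28.0 * (0.001464285714 + 0.003438409091)
t = 41997 s

41997


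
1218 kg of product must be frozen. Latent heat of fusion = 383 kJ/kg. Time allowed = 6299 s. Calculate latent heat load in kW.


Q_lat = m * h_fg / t
Q_lat = 1218 * 383 / 6299
Q_lat = 74.06 kW

74.06


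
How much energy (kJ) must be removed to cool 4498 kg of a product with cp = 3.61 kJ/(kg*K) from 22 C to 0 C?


dT = 22 - (0) = 22 K
Q = m * cp * dT = 4498 * 3.61 * 22
Q = 357231 kJ

357231


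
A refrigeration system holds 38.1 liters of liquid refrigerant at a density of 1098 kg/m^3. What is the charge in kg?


Charge = V * rho / 1000
Charge = 38.1 * 1098 / 1000
Charge = 41.83 kg

41.83


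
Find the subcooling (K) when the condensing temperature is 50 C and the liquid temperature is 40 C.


Subcooling = T_cond - T_liquid
Subcooling = 50 - 40
Subcooling = 10 K

10


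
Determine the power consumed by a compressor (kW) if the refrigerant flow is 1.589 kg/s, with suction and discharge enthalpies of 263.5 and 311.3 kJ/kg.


dh = 311.3 - 263.5 = 47.8 kJ/kg
W = m_dot * dh = 1.589 * 47.8 = 75.95 kW

75.95


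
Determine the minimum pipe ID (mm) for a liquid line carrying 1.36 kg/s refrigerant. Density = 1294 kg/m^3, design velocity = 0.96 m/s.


A = m_dot / (rho * v) = 1.36 / (1294 * 0.96) = 0.001094796497 m^2
d = sqrt(4*A/pi) * 1000
d = 37.3 mm

37.3


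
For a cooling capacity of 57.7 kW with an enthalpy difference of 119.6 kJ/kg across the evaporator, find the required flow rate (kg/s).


m_dot = Q / dh
m_dot = 57.7 / 119.6
m_dot = 0.4824 kg/s

0.4824


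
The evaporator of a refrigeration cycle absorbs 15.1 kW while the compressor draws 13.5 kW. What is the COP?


COP = Q_evap / W
COP = 15.1 / 13.5
COP = 1.119

1.119


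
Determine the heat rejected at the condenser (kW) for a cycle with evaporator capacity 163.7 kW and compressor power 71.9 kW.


Q_cond = Q_evap + W
Q_cond = 163.7 + 71.9
Q_cond = 235.6 kW

235.6


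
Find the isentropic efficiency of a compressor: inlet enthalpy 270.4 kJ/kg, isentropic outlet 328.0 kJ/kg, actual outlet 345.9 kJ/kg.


dh_ideal = 328.0 - 270.4 = 57.6 kJ/kg
dh_actual = 345.9 - 270.4 = 75.5 kJ/kg
eta_s = dh_ideal / dh_actual = 57.6 / 75.5
eta_s = 0.7629

0.7629


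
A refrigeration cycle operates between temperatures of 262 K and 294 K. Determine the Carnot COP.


dT = 294 - 262 = 32 K
COP_carnot = T_cold / dT = 262 / 32
COP_carnot = 8.188

8.188


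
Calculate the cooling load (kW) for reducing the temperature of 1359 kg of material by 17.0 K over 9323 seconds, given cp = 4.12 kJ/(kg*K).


Q = m * cp * dT / t
Q = 1359 * 4.12 * 17.0 / 9323
Q = 10.21 kW

10.21


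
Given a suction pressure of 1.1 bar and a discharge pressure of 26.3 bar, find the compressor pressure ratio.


PR = P_high / P_low
PR = 26.3 / 1.1
PR = 23.909

23.909


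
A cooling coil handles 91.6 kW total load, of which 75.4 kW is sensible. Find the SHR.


SHR = Q_sensible / Q_total
SHR = 75.4 / 91.6
SHR = 0.823

0.823
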